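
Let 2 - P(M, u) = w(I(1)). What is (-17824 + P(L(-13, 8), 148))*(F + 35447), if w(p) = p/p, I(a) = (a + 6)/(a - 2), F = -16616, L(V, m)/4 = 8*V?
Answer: -335624913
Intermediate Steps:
L(V, m) = 32*V (L(V, m) = 4*(8*V) = 32*V)
I(a) = (6 + a)/(-2 + a)
w(p) = 1
P(M, u) = 1 (P(M, u) = 2 - 1*1 = 2 - 1 = 1)
(-17824 + P(L(-13, 8), 148))*(F + 35447) = (-17824 + 1)*(-16616 + 35447) = -17823*18831 = -335624913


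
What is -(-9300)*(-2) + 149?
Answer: -18451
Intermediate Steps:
-(-9300)*(-2) + 149 = -155*120 + 149 = -18600 + 149 = -18451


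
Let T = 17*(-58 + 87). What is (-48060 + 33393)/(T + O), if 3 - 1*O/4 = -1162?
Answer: -14667/5153 ≈ -2.8463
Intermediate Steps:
T = 493 (T = 17*29 = 493)
O = 4660 (O = 12 - 4*(-1162) = 12 + 4648 = 4660)
(-48060 + 33393)/(T + O) = (-48060 + 33393)/(493 + 4660) = -14667/5153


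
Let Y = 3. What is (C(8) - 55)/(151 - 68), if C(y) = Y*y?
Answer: -31/83 ≈ -0.37349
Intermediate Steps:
C(y) = 3*y
(C(8) - 55)/(151 - 68) = (3*8 - 55)/(151 - 68) = (24 - 55)/83 = -31*1/83 = -31/83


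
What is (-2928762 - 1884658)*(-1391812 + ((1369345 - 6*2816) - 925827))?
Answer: 4645864849800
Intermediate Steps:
(-2928762 - 1884658)*(-1391812 + ((1369345 - 6*2816) - 925827)) = -4813420*(-1391812 + ((1369345 - 16896) - 925827)) = -4813420*(-1391812 + (1352449 - 925827)) = -4813420*(-1391812 + 426622) = -4813420*(-965190) = 4645864849800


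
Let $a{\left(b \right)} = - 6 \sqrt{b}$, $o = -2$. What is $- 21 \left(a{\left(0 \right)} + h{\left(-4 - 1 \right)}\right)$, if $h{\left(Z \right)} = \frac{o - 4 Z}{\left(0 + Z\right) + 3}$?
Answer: $189$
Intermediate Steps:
$h{\left(Z \right)} = \frac{-2 - 4 Z}{3 + Z}$ ($h{\left(Z \right)} = \frac{-2 - 4 Z}{\left(0 + Z\right) + 3} = \frac{-2 - 4 Z}{Z + 3} = \frac{-2 - 4 Z}{3 + Z}$)
$- 21 \left(a{\left(0 \right)} + h{\left(-4 - 1 \right)}\right) = - 21 \left(- 6 \sqrt{0} + \frac{2 \left(-1 - 2 \left(-4 - 1\right)\right)}{3 - 5}\right) = - 21 \left(\left(-6\right) 0 + \frac{2 \left(-1 - 2 \left(-4 - 1\right)\right)}{3 - 5}\right) = - 21 \left(0 + \frac{2 \left(-1 - -10\right)}{3 - 5}\right) = - 21 \left(0 + \frac{2 \left(-1 + 10\right)}{-2}\right) = - 21 \left(0 + 2 \left(- \frac{1}{2}\right) 9\right) = - 21 \left(0 - 9\right) = \left(-21\right) \left(-9\right) = 189$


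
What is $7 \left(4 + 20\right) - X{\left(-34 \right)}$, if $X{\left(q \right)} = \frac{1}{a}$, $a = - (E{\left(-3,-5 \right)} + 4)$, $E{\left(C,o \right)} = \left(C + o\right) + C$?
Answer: $\frac{1175}{7} \approx 167.86$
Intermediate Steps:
$E{\left(C,o \right)} = o + 2 C$
$a = 7$ ($a = - (\left(-5 + 2 \left(-3\right)\right) + 4) = - (\left(-5 - 6\right) + 4) = - (-11 + 4) = \left(-1\right) \left(-7\right) = 7$)
$X{\left(q \right)} = \frac{1}{7}$
$7 \left(4 + 20\right) - X{\left(-34 \right)} = 7 \left(4 + 20\right) - \frac{1}{7} = 7 \cdot 24 - \frac{1}{7} = 168 - \frac{1}{7} = \frac{1175}{7}$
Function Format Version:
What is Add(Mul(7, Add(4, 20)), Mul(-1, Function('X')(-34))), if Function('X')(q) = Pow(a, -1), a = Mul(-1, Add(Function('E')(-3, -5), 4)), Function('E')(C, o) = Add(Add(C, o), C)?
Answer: Rational(1175, 7) ≈ 167.86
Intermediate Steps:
Function('E')(C, o) = Add(o, Mul(2, C))
a = 7 (a = Mul(-1, Add(Add(-5, Mul(2, -3)), 4)) = Mul(-1, Add(Add(-5, -6), 4)) = Mul(-1, Add(-11, 4)) = Mul(-1, -7) = 7)
Function('X')(q) = Rational(1, 7) (Function('X')(q) = Pow(7, -1) = Rational(1, 7))
Add(Mul(7, Add(4, 20)), Mul(-1, Function('X')(-34))) = Add(Mul(7, Add(4, 20)), Mul(-1, Rational(1, 7))) = Add(Mul(7, 24), Rational(-1, 7)) = Add(168, Rational(-1, 7)) = Rational(1175, 7)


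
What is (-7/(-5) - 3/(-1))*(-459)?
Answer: -10098/5 ≈ -2019.6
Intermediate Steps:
(-7/(-5) - 3/(-1))*(-459) = (-7*(-⅕) - 3*(-1))*(-459) = (7/5 + 3)*(-459) = (22/5)*(-459) = -10098/5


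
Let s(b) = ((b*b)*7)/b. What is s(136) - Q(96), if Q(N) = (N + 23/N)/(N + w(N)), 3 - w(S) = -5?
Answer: 9495529/9984 ≈ 951.07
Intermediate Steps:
w(S) = 8 (w(S) = 3 - 1*(-5) = 3 + 5 = 8)
s(b) = 7*b (s(b) = (b**2*7)/b = (7*b**2)/b = 7*b)
Q(N) = (N + 23/N)/(8 + N) (Q(N) = (N + 23/N)/(N + 8) = (N + 23/N)/(8 + N))
s(136) - Q(96) = 7*136 - (23 + 96**2)/(96*(8 + 96)) = 952 - (23 + 9216)/(96*104) = 952 - 9239/(96*104) = 952 - 1*9239/9984 = 952 - 9239/9984 = 9495529/9984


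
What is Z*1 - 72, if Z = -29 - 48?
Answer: -149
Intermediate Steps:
Z = -77
Z*1 - 72 = -77*1 - 72 = -77 - 72 = -149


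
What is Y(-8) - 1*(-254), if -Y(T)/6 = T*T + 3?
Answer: -148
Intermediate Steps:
Y(T) = -18 - 6*T² (Y(T) = -6*(T*T + 3) = -6*(T² + 3) = -6*(3 + T²) = -18 - 6*T²)
Y(-8) - 1*(-254) = (-18 - 6*(-8)²) - 1*(-254) = (-18 - 6*64) + 254 = (-18 - 384) + 254 = -402 + 254 = -148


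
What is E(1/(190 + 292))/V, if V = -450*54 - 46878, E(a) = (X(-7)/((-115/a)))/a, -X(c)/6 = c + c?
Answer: 14/1364245 ≈ 1.0262e-5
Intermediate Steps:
X(c) = -12*c (X(c) = -6*(c + c) = -12*c)
E(a) = -84/115 (E(a) = ((-12*(-7))/((-115/a)))/a = (84*(-a/115))/a = (-84*a/115)/a = -84/115)
V = -71178 (V = -24300 - 46878 = -71178)
E(1/(190 + 292))/V = -84/115/(-71178) = -84/115*(-1/71178) = 14/1364245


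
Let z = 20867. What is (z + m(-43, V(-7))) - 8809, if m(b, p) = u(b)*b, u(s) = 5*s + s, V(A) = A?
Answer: 23152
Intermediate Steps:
u(s) = 6*s
m(b, p) = 6*b² (m(b, p) = (6*b)*b = 6*b²)
(z + m(-43, V(-7))) - 8809 = (20867 + 6*(-43)²) - 8809 = (20867 + 6*1849) - 8809 = (20867 + 11094) - 8809 = 31961 - 8809 = 23152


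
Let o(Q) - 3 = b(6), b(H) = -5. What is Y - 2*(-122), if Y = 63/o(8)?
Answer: 425/2 ≈ 212.50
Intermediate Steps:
o(Q) = -2 (o(Q) = 3 - 5 = -2)
Y = -63/2 (Y = 63/(-2) = 63*(-1/2) = -63/2 ≈ -31.500)
Y - 2*(-122) = -63/2 - 2*(-122) = -63/2 + 244 = 425/2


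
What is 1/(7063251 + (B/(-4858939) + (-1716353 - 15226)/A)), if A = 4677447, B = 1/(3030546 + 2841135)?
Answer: 44482738949100743391/314192733897577789546175405 ≈ 1.4158e-7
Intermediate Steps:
B = 1/5871681 ≈ 1.7031e-7
1/(7063251 + (B/(-4858939) + (-1716353 - 15226)/A)) = 1/(7063251 + ((1/5871681)/(-4858939) + (-1716353 - 15226)/4677447)) = 1/(7063251 + ((1/5871681)*(-1/4858939) - 1731579*1/4677447)) = 1/(7063251 + (-1/28530139806459 - 577193/1559149)) = 1/(7063251 - 16467396985311048736/44482738949100743391) = 1/(314192733897577789546175405/44482738949100743391) = 44482738949100743391/314192733897577789546175405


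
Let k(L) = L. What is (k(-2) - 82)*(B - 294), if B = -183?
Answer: 40068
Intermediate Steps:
(k(-2) - 82)*(B - 294) = (-2 - 82)*(-183 - 294) = -84*(-477) = 40068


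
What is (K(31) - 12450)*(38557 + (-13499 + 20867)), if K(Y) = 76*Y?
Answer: -463566950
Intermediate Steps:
(K(31) - 12450)*(38557 + (-13499 + 20867)) = (76*31 - 12450)*(38557 + (-13499 + 20867)) = (2356 - 12450)*(38557 + 7368) = -10094*45925 = -463566950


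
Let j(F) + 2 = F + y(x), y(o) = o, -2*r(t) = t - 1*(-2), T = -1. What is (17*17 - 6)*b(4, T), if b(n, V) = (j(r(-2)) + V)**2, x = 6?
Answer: 2547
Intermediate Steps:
r(t) = -1 - t/2 (r(t) = -(t - 1*(-2))/2 = -(t + 2)/2 = -(2 + t)/2 = -1 - t/2)
j(F) = 4 + F (j(F) = -2 + (F + 6) = -2 + (6 + F) = 4 + F)
b(n, V) = (4 + V)**2 (b(n, V) = ((4 + (-1 - 1/2*(-2))) + V)**2 = ((4 + (-1 + 1)) + V)**2 = ((4 + 0) + V)**2 = (4 + V)**2)
(17*17 - 6)*b(4, T) = (17*17 - 6)*(4 - 1)**2 = (289 - 6)*3**2 = 283*9 = 2547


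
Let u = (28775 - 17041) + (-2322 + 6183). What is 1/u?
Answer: 1/15595 ≈ 6.4123e-5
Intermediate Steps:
u = 15595 (u = 11734 + 3861 = 15595)
1/u = 1/15595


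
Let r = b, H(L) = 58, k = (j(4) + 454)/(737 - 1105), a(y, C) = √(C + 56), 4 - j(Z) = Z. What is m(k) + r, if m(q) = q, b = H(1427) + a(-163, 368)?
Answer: 10445/184 + 2*√106 ≈ 77.358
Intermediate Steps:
j(Z) = 4 - Z
a(y, C) = √(56 + C)
k = -227/184 (k = ((4 - 1*4) + 454)/(737 - 1105) = ((4 - 4) + 454)/(-368) = (0 + 454)*(-1/368) = 454*(-1/368) = -227/184 ≈ -1.2337)
b = 58 + 2*√106 (b = 58 + √(56 + 368) = 58 + √424 = 58 + 2*√106 ≈ 78.591)
r = 58 + 2*√106 ≈ 78.591
m(k) + r = -227/184 + (58 + 2*√106) = 10445/184 + 2*√106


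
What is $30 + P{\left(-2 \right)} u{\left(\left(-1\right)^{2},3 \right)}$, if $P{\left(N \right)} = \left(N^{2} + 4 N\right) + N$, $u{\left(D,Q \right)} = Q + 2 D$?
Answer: $0$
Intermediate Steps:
$P{\left(N \right)} = N^{2} + 5 N$
$30 + P{\left(-2 \right)} u{\left(\left(-1\right)^{2},3 \right)} = 30 + - 2 \left(5 - 2\right) \left(3 + 2 \left(-1\right)^{2}\right) = 30 + \left(-2\right) 3 \left(3 + 2 \cdot 1\right) = 30 - 6 \left(3 + 2\right) = 30 - 30 = 0$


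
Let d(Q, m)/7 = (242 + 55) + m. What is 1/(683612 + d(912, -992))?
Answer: 1/678747 ≈ 1.4733e-6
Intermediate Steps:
d(Q, m) = 2079 + 7*m (d(Q, m) = 7*((242 + 55) + m) = 7*(297 + m) = 2079 + 7*m)
1/(683612 + d(912, -992)) = 1/(683612 + (2079 + 7*(-992))) = 1/(683612 + (2079 - 6944)) = 1/(683612 - 4865) = 1/678747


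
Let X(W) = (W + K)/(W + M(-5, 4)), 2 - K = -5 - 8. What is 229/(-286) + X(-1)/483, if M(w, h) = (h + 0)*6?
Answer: -362851/453882 ≈ -0.79944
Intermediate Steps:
M(w, h) = 6*h (M(w, h) = h*6 = 6*h)
K = 15 (K = 2 - (-5 - 8) = 2 - 1*(-13) = 2 + 13 = 15)
X(W) = (15 + W)/(24 + W) (X(W) = (W + 15)/(W + 6*4) = (15 + W)/(W + 24) = (15 + W)/(24 + W))
229/(-286) + X(-1)/483 = 229/(-286) + ((15 - 1)/(24 - 1))/483 = 229*(-1/286) + (14/23)*(1/483) = -229/286 + ((1/23)*14)*(1/483) = -229/286 + (14/23)*(1/483) = -229/286 + 2/1587 = -362851/453882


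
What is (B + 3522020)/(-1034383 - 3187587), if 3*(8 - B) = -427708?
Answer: -5496896/6332955 ≈ -0.86798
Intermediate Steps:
B = 427732/3 (B = 8 - 1/3*(-427708) = 8 + 427708/3 = 427732/3 ≈ 1.4258e+5)
(B + 3522020)/(-1034383 - 3187587) = (427732/3 + 3522020)/(-1034383 - 3187587) = (10993792/3)/(-4221970) = (10993792/3)*(-1/4221970) = -5496896/6332955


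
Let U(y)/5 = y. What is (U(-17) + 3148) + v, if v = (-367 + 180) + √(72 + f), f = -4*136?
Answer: 2876 + 2*I*√118 ≈ 2876.0 + 21.726*I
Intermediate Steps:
U(y) = 5*y
f = -544
v = -187 + 2*I*√118 (v = (-367 + 180) + √(72 - 544) = -187 + √(-472) = -187 + 2*I*√118 ≈ -187.0 + 21.726*I)
(U(-17) + 3148) + v = (5*(-17) + 3148) + (-187 + 2*I*√118) = (-85 + 3148) + (-187 + 2*I*√118) = 3063 + (-187 + 2*I*√118) = 2876 + 2*I*√118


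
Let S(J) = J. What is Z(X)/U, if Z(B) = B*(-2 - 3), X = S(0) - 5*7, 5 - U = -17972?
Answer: 175/17977 ≈ 0.0097347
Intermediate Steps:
U = 17977 (U = 5 - 1*(-17972) = 5 + 17972 = 17977)
X = -35 (X = 0 - 5*7 = 0 - 35 = -35)
Z(B) = -5*B (Z(B) = B*(-5) = -5*B)
Z(X)/U = -5*(-35)/17977 = 175*(1/17977) = 175/17977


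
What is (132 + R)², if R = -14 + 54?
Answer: 29584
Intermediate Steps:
R = 40
(132 + R)² = (132 + 40)² = 172² = 29584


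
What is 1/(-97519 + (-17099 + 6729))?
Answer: -1/107889 ≈ -9.2688e-6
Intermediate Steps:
1/(-97519 + (-17099 + 6729)) = 1/(-97519 - 10370) = 1/(-107889) = -1/107889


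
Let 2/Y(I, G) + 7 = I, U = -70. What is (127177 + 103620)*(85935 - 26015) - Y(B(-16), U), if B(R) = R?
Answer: 318075193522/23 ≈ 1.3829e+10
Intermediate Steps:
Y(I, G) = 2/(-7 + I)
(127177 + 103620)*(85935 - 26015) - Y(B(-16), U) = (127177 + 103620)*(85935 - 26015) - 2/(-7 - 16) = 230797*59920 - 2/(-23) = 13829356240 - 2*(-1)/23 = 13829356240 - 1*(-2/23) = 13829356240 + 2/23 = 318075193522/23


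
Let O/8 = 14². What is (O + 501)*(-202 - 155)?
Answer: -738633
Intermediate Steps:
O = 1568 (O = 8*14² = 8*196 = 1568)
(O + 501)*(-202 - 155) = (1568 + 501)*(-202 - 155) = 2069*(-357) = -738633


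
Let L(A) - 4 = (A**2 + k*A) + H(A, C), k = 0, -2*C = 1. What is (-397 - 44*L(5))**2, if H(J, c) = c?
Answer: 2725801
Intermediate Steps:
C = -1/2 (C = -1/2*1 = -1/2 ≈ -0.50000)
L(A) = 7/2 + A**2 (L(A) = 4 + ((A**2 + 0*A) - 1/2) = 4 + ((A**2 + 0) - 1/2) = 4 + (A**2 - 1/2) = 4 + (-1/2 + A**2) = 7/2 + A**2)
(-397 - 44*L(5))**2 = (-397 - 44*(7/2 + 5**2))**2 = (-397 - 44*(7/2 + 25))**2 = (-397 - 44*57/2)**2 = (-397 - 1254)**2 = (-1651)**2 = 2725801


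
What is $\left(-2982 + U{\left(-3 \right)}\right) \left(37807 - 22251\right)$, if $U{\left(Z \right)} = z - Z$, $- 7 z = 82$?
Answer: $- \frac{325664860}{7} \approx -4.6524 \cdot 10^{7}$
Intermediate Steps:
$z = - \frac{82}{7}$ ($z = \left(- \frac{1}{7}\right) 82 = - \frac{82}{7} \approx -11.714$)
$U{\left(Z \right)} = - \frac{82}{7} - Z$
$\left(-2982 + U{\left(-3 \right)}\right) \left(37807 - 22251\right) = \left(-2982 - \frac{61}{7}\right) \left(37807 - 22251\right) = \left(-2982 + \left(- \frac{82}{7} + 3\right)\right) 15556 = \left(-2982 - \frac{61}{7}\right) 15556 = \left(- \frac{20935}{7}\right) 15556 = - \frac{325664860}{7}$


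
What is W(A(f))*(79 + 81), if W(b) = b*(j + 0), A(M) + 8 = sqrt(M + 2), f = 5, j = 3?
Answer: -3840 + 480*sqrt(7) ≈ -2570.0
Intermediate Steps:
A(M) = -8 + sqrt(2 + M) (A(M) = -8 + sqrt(M + 2) = -8 + sqrt(2 + M))
W(b) = 3*b (W(b) = b*(3 + 0) = b*3 = 3*b)
W(A(f))*(79 + 81) = (3*(-8 + sqrt(2 + 5)))*(79 + 81) = (3*(-8 + sqrt(7)))*160 = (-24 + 3*sqrt(7))*160 = -3840 + 480*sqrt(7)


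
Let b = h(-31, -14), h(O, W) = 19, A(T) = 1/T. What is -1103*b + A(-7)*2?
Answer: -146701/7 ≈ -20957.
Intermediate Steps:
b = 19
-1103*b + A(-7)*2 = -1103*19 + 2/(-7) = -20957 - 1/7*2 = -20957 - 2/7 = -146701/7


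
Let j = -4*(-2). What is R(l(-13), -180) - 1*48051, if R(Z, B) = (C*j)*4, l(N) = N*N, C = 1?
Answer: -48019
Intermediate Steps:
l(N) = N²
j = 8
R(Z, B) = 32 (R(Z, B) = (1*8)*4 = 8*4 = 32)
R(l(-13), -180) - 1*48051 = 32 - 1*48051 = 32 - 48051 = -48019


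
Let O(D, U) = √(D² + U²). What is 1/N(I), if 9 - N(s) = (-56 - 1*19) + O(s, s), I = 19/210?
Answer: 1852200/155584439 + 1995*√2/155584439 ≈ 0.011923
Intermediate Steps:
I = 19/210 (I = 19*(1/210) = 19/210 ≈ 0.090476)
N(s) = 84 - √2*√(s²) (N(s) = 9 - ((-56 - 1*19) + √(s² + s²)) = 9 - ((-56 - 19) + √(2*s²)) = 9 - (-75 + √2*√(s²)) = 9 + (75 - √2*√(s²)) = 84 - √2*√(s²))
1/N(I) = 1/(84 - √2*√((19/210)²)) = 1/(84 - √2*√(361/44100)) = 1/(84 - 1*√2*19/210) = 1/(84 - 19*√2/210)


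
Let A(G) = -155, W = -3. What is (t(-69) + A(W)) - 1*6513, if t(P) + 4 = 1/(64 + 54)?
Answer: -787295/118 ≈ -6672.0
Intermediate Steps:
t(P) = -471/118 (t(P) = -4 + 1/(64 + 54) = -4 + 1/118 = -471/118)
(t(-69) + A(W)) - 1*6513 = (-471/118 - 155) - 1*6513 = -18761/118 - 6513 = -787295/118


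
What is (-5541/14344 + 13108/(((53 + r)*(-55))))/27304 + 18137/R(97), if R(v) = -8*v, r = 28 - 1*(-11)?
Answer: -102110848265391/4368839865280 ≈ -23.373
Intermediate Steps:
r = 39 (r = 28 + 11 = 39)
(-5541/14344 + 13108/(((53 + r)*(-55))))/27304 + 18137/R(97) = (-5541/14344 + 13108/(((53 + 39)*(-55))))/27304 + 18137/((-8*97)) = (-5541*1/14344 + 13108/((92*(-55))))*(1/27304) + 18137/(-776) = (-5541/14344 + 13108/(-5060))*(1/27304) + 18137*(-1/776) = (-5541/14344 + 13108*(-1/5060))*(1/27304) - 18137/776 = (-5541/14344 - 3277/1265)*(1/27304) - 18137/776 = -4910423/1649560*1/27304 - 18137/776 = -4910423/45039586240 - 18137/776 = -102110848265391/4368839865280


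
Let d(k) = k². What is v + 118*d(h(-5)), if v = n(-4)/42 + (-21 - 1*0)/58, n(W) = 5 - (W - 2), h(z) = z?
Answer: 1796489/609 ≈ 2949.9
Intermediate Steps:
n(W) = 7 - W (n(W) = 5 - (-2 + W) = 5 + (2 - W) = 7 - W)
v = -61/609 (v = (7 - 1*(-4))/42 + (-21 - 1*0)/58 = (7 + 4)*(1/42) + (-21 + 0)*(1/58) = 11*(1/42) - 21*1/58 = 11/42 - 21/58 = -61/609 ≈ -0.10016)
v + 118*d(h(-5)) = -61/609 + 118*(-5)² = -61/609 + 118*25 = -61/609 + 2950 = 1796489/609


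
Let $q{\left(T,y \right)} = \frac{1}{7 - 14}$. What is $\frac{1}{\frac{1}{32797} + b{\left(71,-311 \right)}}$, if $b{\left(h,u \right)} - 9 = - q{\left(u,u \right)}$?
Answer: $\frac{229579}{2099015} \approx 0.10937$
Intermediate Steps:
$q{\left(T,y \right)} = - \frac{1}{7}$ ($q{\left(T,y \right)} = \frac{1}{-7} = - \frac{1}{7}$)
$b{\left(h,u \right)} = \frac{64}{7}$ ($b{\left(h,u \right)} = 9 - - \frac{1}{7} = 9 + \frac{1}{7} = \frac{64}{7}$)
$\frac{1}{\frac{1}{32797} + b{\left(71,-311 \right)}} = \frac{1}{\frac{1}{32797} + \frac{64}{7}} = \frac{1}{\frac{2099015}{229579}} = \frac{229579}{2099015}$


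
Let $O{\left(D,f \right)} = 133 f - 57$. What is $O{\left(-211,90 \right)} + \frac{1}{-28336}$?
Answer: $\frac{337566767}{28336} \approx 11913.0$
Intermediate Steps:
$O{\left(D,f \right)} = -57 + 133 f$
$O{\left(-211,90 \right)} + \frac{1}{-28336} = \left(-57 + 133 \cdot 90\right) + \frac{1}{-28336} = \left(-57 + 11970\right) - \frac{1}{28336} = 11913 - \frac{1}{28336} = \frac{337566767}{28336}$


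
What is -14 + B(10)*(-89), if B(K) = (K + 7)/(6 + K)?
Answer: -1737/16 ≈ -108.56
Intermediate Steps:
B(K) = (7 + K)/(6 + K)
-14 + B(10)*(-89) = -14 + ((7 + 10)/(6 + 10))*(-89) = -14 + (17/16)*(-89) = -14 - 1513/16 = -1737/16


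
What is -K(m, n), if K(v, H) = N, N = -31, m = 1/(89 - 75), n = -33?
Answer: 31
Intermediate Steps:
m = 1/14 ≈ 0.071429
K(v, H) = -31
-K(m, n) = -1*(-31) = 31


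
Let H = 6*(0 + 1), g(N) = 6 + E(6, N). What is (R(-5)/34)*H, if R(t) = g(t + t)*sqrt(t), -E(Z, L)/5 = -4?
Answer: 78*I*sqrt(5)/17 ≈ 10.26*I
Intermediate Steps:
E(Z, L) = 20 (E(Z, L) = -5*(-4) = 20)
g(N) = 26 (g(N) = 6 + 20 = 26)
H = 6 (H = 6*1 = 6)
R(t) = 26*sqrt(t)
(R(-5)/34)*H = ((26*sqrt(-5))/34)*6 = ((26*(I*sqrt(5)))*(1/34))*6 = ((26*I*sqrt(5))*(1/34))*6 = (13*I*sqrt(5)/17)*6 = 78*I*sqrt(5)/17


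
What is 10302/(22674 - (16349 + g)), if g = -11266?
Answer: 10302/17591 ≈ 0.58564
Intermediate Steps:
10302/(22674 - (16349 + g)) = 10302/(22674 - (16349 - 11266)) = 10302/(22674 - 1*5083) = 10302/(22674 - 5083) = 10302/17591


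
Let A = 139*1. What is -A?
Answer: -139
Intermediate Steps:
A = 139
-A = -1*139 = -139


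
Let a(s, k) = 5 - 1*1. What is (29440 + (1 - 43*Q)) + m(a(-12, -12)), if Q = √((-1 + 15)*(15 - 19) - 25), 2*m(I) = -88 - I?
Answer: 29395 - 387*I ≈ 29395.0 - 387.0*I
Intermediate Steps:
a(s, k) = 4 (a(s, k) = 5 - 1 = 4)
m(I) = -44 - I/2 (m(I) = (-88 - I)/2 = -44 - I/2)
Q = 9*I (Q = √(14*(-4) - 25) = √(-56 - 25) = √(-81) = 9*I ≈ 9.0*I)
(29440 + (1 - 43*Q)) + m(a(-12, -12)) = (29440 + (1 - 387*I)) + (-44 - ½*4) = (29440 + (1 - 387*I)) + (-44 - 2) = (29441 - 387*I) - 46 = 29395 - 387*I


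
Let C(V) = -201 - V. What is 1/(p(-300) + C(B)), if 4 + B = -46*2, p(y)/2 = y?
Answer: -1/705 ≈ -0.0014184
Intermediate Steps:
p(y) = 2*y
B = -96 (B = -4 - 46*2 = -4 - 92 = -96)
1/(p(-300) + C(B)) = 1/(2*(-300) + (-201 - 1*(-96))) = 1/(-600 + (-201 + 96)) = 1/(-600 - 105) = 1/(-705) = -1/705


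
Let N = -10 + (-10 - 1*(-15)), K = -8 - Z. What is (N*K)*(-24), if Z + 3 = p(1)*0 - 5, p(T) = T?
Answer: 0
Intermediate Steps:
Z = -8 (Z = -3 + (1*0 - 5) = -3 + (0 - 5) = -3 - 5 = -8)
K = 0 (K = -8 - 1*(-8) = -8 + 8 = 0)
N = -5 (N = -10 + (-10 + 15) = -10 + 5 = -5)
(N*K)*(-24) = -5*0*(-24) = 0*(-24) = 0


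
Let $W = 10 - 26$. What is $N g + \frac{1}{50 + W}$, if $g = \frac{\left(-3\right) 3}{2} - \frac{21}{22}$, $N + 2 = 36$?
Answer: $- \frac{69349}{374} \approx -185.43$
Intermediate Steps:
$W = -16$ ($W = 10 - 26 = -16$)
$N = 34$ ($N = -2 + 36 = 34$)
$g = - \frac{60}{11}$ ($g = \left(-9\right) \frac{1}{2} - \frac{21}{22} = - \frac{9}{2} - \frac{21}{22} = - \frac{60}{11} \approx -5.4545$)
$N g + \frac{1}{50 + W} = 34 \left(- \frac{60}{11}\right) + \frac{1}{50 - 16} = - \frac{2040}{11} + \frac{1}{34} = - \frac{69349}{374}$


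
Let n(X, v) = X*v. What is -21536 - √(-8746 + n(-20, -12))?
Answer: -21536 - I*√8506 ≈ -21536.0 - 92.228*I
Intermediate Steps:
-21536 - √(-8746 + n(-20, -12)) = -21536 - √(-8746 - 20*(-12)) = -21536 - √(-8746 + 240) = -21536 - √(-8506) = -21536 - I*√8506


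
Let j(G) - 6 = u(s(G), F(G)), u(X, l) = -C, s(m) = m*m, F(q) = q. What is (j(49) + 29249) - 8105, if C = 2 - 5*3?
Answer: 21163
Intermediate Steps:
s(m) = m²
C = -13 (C = 2 - 15 = -13)
u(X, l) = 13 (u(X, l) = -1*(-13) = 13)
j(G) = 19 (j(G) = 6 + 13 = 19)
(j(49) + 29249) - 8105 = (19 + 29249) - 8105 = 29268 - 8105 = 21163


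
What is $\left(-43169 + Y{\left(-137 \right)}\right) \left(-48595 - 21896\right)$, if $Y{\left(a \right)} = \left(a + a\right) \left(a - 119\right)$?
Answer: $-1901494725$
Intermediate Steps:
$Y{\left(a \right)} = 2 a \left(-119 + a\right)$
$\left(-43169 + Y{\left(-137 \right)}\right) \left(-48595 - 21896\right) = \left(-43169 + 2 \left(-137\right) \left(-119 - 137\right)\right) \left(-48595 - 21896\right) = \left(-43169 + 2 \left(-137\right) \left(-256\right)\right) \left(-70491\right) = \left(-43169 + 70144\right) \left(-70491\right) = 26975 \left(-70491\right) = -1901494725$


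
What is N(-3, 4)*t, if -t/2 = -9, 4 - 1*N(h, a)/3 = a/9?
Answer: 192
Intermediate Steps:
N(h, a) = 12 - a/3 (N(h, a) = 12 - 3*a/9 = 12 - a/3)
t = 18 (t = -2*(-9) = 18)
N(-3, 4)*t = (12 - ⅓*4)*18 = (12 - 4/3)*18 = (32/3)*18 = 192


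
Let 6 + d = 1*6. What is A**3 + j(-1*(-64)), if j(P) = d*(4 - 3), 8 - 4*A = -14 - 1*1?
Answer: 12167/64 ≈ 190.11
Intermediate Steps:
d = 0 (d = -6 + 1*6 = -6 + 6 = 0)
A = 23/4 (A = 2 - (-14 - 1*1)/4 = 2 - (-14 - 1)/4 = 2 - 1/4*(-15) = 2 + 15/4 = 23/4 ≈ 5.7500)
j(P) = 0 (j(P) = 0*(4 - 3) = 0*1 = 0)
A**3 + j(-1*(-64)) = (23/4)**3 + 0 = 12167/64 + 0 = 12167/64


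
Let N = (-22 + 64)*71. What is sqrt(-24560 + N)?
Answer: I*sqrt(21578) ≈ 146.89*I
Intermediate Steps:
N = 2982 (N = 42*71 = 2982)
sqrt(-24560 + N) = sqrt(-24560 + 2982) = sqrt(-21578) = I*sqrt(21578)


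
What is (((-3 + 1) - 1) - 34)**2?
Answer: 1369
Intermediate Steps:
(((-3 + 1) - 1) - 34)**2 = ((-2 - 1) - 34)**2 = (-3 - 34)**2 = (-37)**2 = 1369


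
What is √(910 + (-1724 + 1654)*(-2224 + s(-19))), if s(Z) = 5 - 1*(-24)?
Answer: 8*√2415 ≈ 393.14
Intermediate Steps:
s(Z) = 29 (s(Z) = 5 + 24 = 29)
√(910 + (-1724 + 1654)*(-2224 + s(-19))) = √(910 + (-1724 + 1654)*(-2224 + 29)) = √(910 - 70*(-2195)) = √(910 + 153650) = √154560 = 8*√2415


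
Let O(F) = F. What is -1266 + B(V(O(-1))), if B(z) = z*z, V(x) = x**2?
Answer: -1265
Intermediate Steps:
B(z) = z**2
-1266 + B(V(O(-1))) = -1266 + ((-1)**2)**2 = -1266 + 1**2 = -1266 + 1 = -1265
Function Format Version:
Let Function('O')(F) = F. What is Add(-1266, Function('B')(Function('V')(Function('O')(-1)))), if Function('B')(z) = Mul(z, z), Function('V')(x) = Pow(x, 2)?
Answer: -1265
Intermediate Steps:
Function('B')(z) = Pow(z, 2)
Add(-1266, Function('B')(Function('V')(Function('O')(-1)))) = Add(-1266, Pow(Pow(-1, 2), 2)) = Add(-1266, Pow(1, 2)) = Add(-1266, 1) = -1265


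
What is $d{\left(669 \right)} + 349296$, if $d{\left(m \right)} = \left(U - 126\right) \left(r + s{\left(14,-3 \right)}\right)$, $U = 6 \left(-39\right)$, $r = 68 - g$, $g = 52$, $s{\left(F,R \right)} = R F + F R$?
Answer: $373776$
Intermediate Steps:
$s{\left(F,R \right)} = 2 F R$ ($s{\left(F,R \right)} = F R + F R = 2 F R$)
$r = 16$ ($r = 68 - 52 = 16$)
$U = -234$
$d{\left(m \right)} = 24480$ ($d{\left(m \right)} = \left(-234 - 126\right) \left(16 + 2 \cdot 14 \left(-3\right)\right) = - 360 \left(16 - 84\right) = \left(-360\right) \left(-68\right) = 24480$)
$d{\left(669 \right)} + 349296 = 24480 + 349296 = 373776$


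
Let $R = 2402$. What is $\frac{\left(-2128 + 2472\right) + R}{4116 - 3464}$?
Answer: $\frac{1373}{326} \approx 4.2117$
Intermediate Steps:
$\frac{\left(-2128 + 2472\right) + R}{4116 - 3464} = \frac{\left(-2128 + 2472\right) + 2402}{4116 - 3464} = \frac{344 + 2402}{652} = 2746 \cdot \frac{1}{652} = \frac{1373}{326}$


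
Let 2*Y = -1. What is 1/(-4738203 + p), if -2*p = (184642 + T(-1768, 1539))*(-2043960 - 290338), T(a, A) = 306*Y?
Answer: 1/215321413658 ≈ 4.6442e-12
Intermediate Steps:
Y = -1/2 (Y = (1/2)*(-1) = -1/2 ≈ -0.50000)
T(a, A) = -153 (T(a, A) = 306*(-1/2) = -153)
p = 215326151861 (p = -(184642 - 153)*(-2043960 - 290338)/2 = -184489*(-2334298)/2 = -1/2*(-430652303722) = 215326151861)
1/(-4738203 + p) = 1/(-4738203 + 215326151861) = 1/215321413658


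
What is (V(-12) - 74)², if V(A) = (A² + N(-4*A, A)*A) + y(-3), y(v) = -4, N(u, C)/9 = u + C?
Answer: 14607684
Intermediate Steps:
N(u, C) = 9*C + 9*u (N(u, C) = 9*(u + C) = 9*(C + u) = 9*C + 9*u)
V(A) = -4 - 26*A² (V(A) = (A² + (9*A + 9*(-4*A))*A) - 4 = (A² + (9*A - 36*A)*A) - 4 = (A² + (-27*A)*A) - 4 = (A² - 27*A²) - 4 = -26*A² - 4 = -4 - 26*A²)
(V(-12) - 74)² = ((-4 - 26*(-12)²) - 74)² = ((-4 - 26*144) - 74)² = ((-4 - 3744) - 74)² = (-3748 - 74)² = (-3822)² = 14607684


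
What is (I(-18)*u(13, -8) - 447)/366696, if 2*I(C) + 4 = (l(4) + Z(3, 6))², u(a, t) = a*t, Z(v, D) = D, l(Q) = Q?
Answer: -1813/122232 ≈ -0.014832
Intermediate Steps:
I(C) = 48 (I(C) = -2 + (4 + 6)²/2 = -2 + (½)*10² = -2 + (½)*100 = -2 + 50 = 48)
(I(-18)*u(13, -8) - 447)/366696 = (48*(13*(-8)) - 447)/366696 = (48*(-104) - 447)*(1/366696) = (-4992 - 447)*(1/366696) = -5439*1/366696 = -1813/122232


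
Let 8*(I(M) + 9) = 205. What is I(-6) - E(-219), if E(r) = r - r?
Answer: 133/8 ≈ 16.625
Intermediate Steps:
I(M) = 133/8 (I(M) = -9 + (1/8)*205 = -9 + 205/8 = 133/8)
E(r) = 0
I(-6) - E(-219) = 133/8 - 1*0 = 133/8 + 0 = 133/8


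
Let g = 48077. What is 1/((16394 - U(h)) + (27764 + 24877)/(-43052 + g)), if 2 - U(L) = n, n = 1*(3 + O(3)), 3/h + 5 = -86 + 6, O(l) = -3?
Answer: 1675/27474147 ≈ 6.0966e-5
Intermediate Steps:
h = -3/85 (h = 3/(-5 + (-86 + 6)) = 3/(-5 - 80) = 3/(-85) = 3*(-1/85) = -3/85 ≈ -0.035294)
n = 0 (n = 1*(3 - 3) = 1*0 = 0)
U(L) = 2 (U(L) = 2 - 1*0 = 2 + 0 = 2)
1/((16394 - U(h)) + (27764 + 24877)/(-43052 + g)) = 1/((16394 - 1*2) + (27764 + 24877)/(-43052 + 48077)) = 1/((16394 - 2) + 52641/5025) = 1/(16392 + 52641*(1/5025)) = 1/(16392 + 17547/1675) = 1/(27474147/1675) = 1675/27474147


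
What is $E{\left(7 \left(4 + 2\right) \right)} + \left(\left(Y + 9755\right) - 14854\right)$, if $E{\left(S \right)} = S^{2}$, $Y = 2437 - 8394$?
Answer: $-9292$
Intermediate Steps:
$Y = -5957$ ($Y = 2437 - 8394 = -5957$)
$E{\left(7 \left(4 + 2\right) \right)} + \left(\left(Y + 9755\right) - 14854\right) = \left(7 \left(4 + 2\right)\right)^{2} + \left(\left(-5957 + 9755\right) - 14854\right) = \left(7 \cdot 6\right)^{2} + \left(3798 - 14854\right) = 42^{2} - 11056 = 1764 - 11056 = -9292$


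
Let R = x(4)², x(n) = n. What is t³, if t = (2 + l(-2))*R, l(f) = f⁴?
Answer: 23887872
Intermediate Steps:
R = 16 (R = 4² = 16)
t = 288 (t = (2 + (-2)⁴)*16 = (2 + 16)*16 = 18*16 = 288)
t³ = 288³ = 23887872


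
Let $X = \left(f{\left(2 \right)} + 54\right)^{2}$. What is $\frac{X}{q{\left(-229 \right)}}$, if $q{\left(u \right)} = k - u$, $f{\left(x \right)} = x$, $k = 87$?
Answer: $\frac{784}{79} \approx 9.9241$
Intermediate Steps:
$q{\left(u \right)} = 87 - u$
$X = 3136$ ($X = \left(2 + 54\right)^{2} = 56^{2} = 3136$)
$\frac{X}{q{\left(-229 \right)}} = \frac{3136}{87 - -229} = \frac{3136}{87 + 229} = \frac{3136}{316} = 3136 \cdot \frac{1}{316} = \frac{784}{79}$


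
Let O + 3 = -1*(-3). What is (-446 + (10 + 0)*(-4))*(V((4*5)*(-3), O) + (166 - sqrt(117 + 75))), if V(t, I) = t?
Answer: -51516 + 3888*sqrt(3) ≈ -44782.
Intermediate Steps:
O = 0 (O = -3 - 1*(-3) = -3 + 3 = 0)
(-446 + (10 + 0)*(-4))*(V((4*5)*(-3), O) + (166 - sqrt(117 + 75))) = (-446 + (10 + 0)*(-4))*((4*5)*(-3) + (166 - sqrt(117 + 75))) = (-446 + 10*(-4))*(20*(-3) + (166 - sqrt(192))) = (-446 - 40)*(-60 + (166 - 8*sqrt(3))) = -486*(-60 + (166 - 8*sqrt(3))) = -486*(106 - 8*sqrt(3)) = -51516 + 3888*sqrt(3)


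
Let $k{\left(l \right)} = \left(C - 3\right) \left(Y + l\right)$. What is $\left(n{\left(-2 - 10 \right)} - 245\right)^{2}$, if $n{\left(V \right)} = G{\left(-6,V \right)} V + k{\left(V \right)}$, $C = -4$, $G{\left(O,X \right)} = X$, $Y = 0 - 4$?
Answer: $121$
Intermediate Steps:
$Y = -4$
$k{\left(l \right)} = 28 - 7 l$ ($k{\left(l \right)} = \left(-4 - 3\right) \left(-4 + l\right) = - 7 \left(-4 + l\right) = 28 - 7 l$)
$n{\left(V \right)} = 28 + V^{2} - 7 V$ ($n{\left(V \right)} = V V - \left(-28 + 7 V\right) = V^{2} - \left(-28 + 7 V\right) = 28 + V^{2} - 7 V$)
$\left(n{\left(-2 - 10 \right)} - 245\right)^{2} = \left(\left(28 + \left(-2 - 10\right)^{2} - 7 \left(-2 - 10\right)\right) - 245\right)^{2} = \left(\left(28 + \left(-12\right)^{2} - -84\right) - 245\right)^{2} = \left(\left(28 + 144 + 84\right) - 245\right)^{2} = \left(256 - 245\right)^{2} = 11^{2} = 121$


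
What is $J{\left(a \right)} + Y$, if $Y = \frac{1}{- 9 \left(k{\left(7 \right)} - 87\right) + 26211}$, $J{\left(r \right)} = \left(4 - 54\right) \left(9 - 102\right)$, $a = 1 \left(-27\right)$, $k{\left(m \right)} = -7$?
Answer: $\frac{125815051}{27057} \approx 4650.0$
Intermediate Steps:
$a = -27$
$J{\left(r \right)} = 4650$ ($J{\left(r \right)} = \left(-50\right) \left(-93\right) = 4650$)
$Y = \frac{1}{27057}$ ($Y = \frac{1}{- 9 \left(-7 - 87\right) + 26211} = \frac{1}{\left(-9\right) \left(-94\right) + 26211} = \frac{1}{846 + 26211} = \frac{1}{27057} \approx 3.6959 \cdot 10^{-5}$)
$J{\left(a \right)} + Y = 4650 + \frac{1}{27057} = \frac{125815051}{27057}$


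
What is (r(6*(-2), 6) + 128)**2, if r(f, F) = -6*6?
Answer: 8464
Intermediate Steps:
r(f, F) = -36
(r(6*(-2), 6) + 128)**2 = (-36 + 128)**2 = 92**2 = 8464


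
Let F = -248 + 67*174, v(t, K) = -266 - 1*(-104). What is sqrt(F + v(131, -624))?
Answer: 4*sqrt(703) ≈ 106.06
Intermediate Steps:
v(t, K) = -162 (v(t, K) = -266 + 104 = -162)
F = 11410 (F = -248 + 11658 = 11410)
sqrt(F + v(131, -624)) = sqrt(11410 - 162) = sqrt(11248) = 4*sqrt(703)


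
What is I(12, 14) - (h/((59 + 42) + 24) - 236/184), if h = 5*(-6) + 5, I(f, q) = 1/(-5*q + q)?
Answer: 9433/6440 ≈ 1.4648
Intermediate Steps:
I(f, q) = -1/(4*q) (I(f, q) = 1/(-4*q) = -1/(4*q))
h = -25 (h = -30 + 5 = -25)
I(12, 14) - (h/((59 + 42) + 24) - 236/184) = -¼/14 - (-25/((59 + 42) + 24) - 236/184) = -¼*1/14 - (-25/(101 + 24) - 236*1/184) = -1/56 - (-25/125 - 59/46) = -1/56 - (-25*1/125 - 59/46) = -1/56 - (-⅕ - 59/46) = -1/56 - 1*(-341/230) = -1/56 + 341/230 = 9433/6440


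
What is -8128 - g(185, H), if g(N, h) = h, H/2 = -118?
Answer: -7892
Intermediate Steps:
H = -236 (H = 2*(-118) = -236)
-8128 - g(185, H) = -8128 - 1*(-236) = -8128 + 236 = -7892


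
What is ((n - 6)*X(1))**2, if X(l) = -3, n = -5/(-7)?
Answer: 12321/49 ≈ 251.45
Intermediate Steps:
n = 5/7 (n = -5*(-1/7) = 5/7 ≈ 0.71429)
((n - 6)*X(1))**2 = ((5/7 - 6)*(-3))**2 = (-37/7*(-3))**2 = (111/7)**2 = 12321/49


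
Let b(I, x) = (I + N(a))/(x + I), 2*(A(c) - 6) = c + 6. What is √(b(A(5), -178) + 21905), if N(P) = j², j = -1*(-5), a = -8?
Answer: 2*√67472201/111 ≈ 148.00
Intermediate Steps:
j = 5
N(P) = 25 (N(P) = 5² = 25)
A(c) = 9 + c/2 (A(c) = 6 + (c + 6)/2 = 6 + (6 + c)/2 = 6 + (3 + c/2) = 9 + c/2)
b(I, x) = (25 + I)/(I + x) (b(I, x) = (I + 25)/(x + I) = (25 + I)/(I + x))
√(b(A(5), -178) + 21905) = √((25 + (9 + (½)*5))/((9 + (½)*5) - 178) + 21905) = √((25 + (9 + 5/2))/((9 + 5/2) - 178) + 21905) = √((25 + 23/2)/(23/2 - 178) + 21905) = √((73/2)/(-333/2) + 21905) = √(-2/333*73/2 + 21905) = √(-73/333 + 21905) = √(7294292/333) = 2*√67472201/111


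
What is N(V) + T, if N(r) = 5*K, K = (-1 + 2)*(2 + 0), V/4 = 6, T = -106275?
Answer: -106265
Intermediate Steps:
V = 24 (V = 4*6 = 24)
K = 2 (K = 1*2 = 2)
N(r) = 10 (N(r) = 5*2 = 10)
N(V) + T = 10 - 106275 = -106265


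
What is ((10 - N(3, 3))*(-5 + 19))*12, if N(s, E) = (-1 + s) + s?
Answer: 840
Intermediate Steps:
N(s, E) = -1 + 2*s
((10 - N(3, 3))*(-5 + 19))*12 = ((10 - (-1 + 2*3))*(-5 + 19))*12 = ((10 - (-1 + 6))*14)*12 = ((10 - 1*5)*14)*12 = ((10 - 5)*14)*12 = (5*14)*12 = 70*12 = 840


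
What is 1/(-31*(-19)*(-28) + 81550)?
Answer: 1/65058 ≈ 1.5371e-5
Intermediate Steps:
1/(-31*(-19)*(-28) + 81550) = 1/(589*(-28) + 81550) = 1/(-16492 + 81550) = 1/65058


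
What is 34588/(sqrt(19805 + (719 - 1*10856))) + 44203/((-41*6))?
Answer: -44203/246 + 17294*sqrt(2417)/2417 ≈ 172.08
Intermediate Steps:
34588/(sqrt(19805 + (719 - 1*10856))) + 44203/((-41*6)) = 34588/(sqrt(19805 + (719 - 10856))) + 44203/(-246) = 34588/(sqrt(19805 - 10137)) + 44203*(-1/246) = 34588/(sqrt(9668)) - 44203/246 = 34588/((2*sqrt(2417))) - 44203/246 = 34588*(sqrt(2417)/4834) - 44203/246 = 17294*sqrt(2417)/2417 - 44203/246 = -44203/246 + 17294*sqrt(2417)/2417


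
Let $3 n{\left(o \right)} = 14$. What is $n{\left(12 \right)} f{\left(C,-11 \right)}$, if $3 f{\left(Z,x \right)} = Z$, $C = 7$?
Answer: $\frac{98}{9} \approx 10.889$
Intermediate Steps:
$f{\left(Z,x \right)} = \frac{Z}{3}$
$n{\left(o \right)} = \frac{14}{3}$ ($n{\left(o \right)} = \frac{1}{3} \cdot 14 = \frac{14}{3}$)
$n{\left(12 \right)} f{\left(C,-11 \right)} = \frac{14 \cdot \frac{1}{3} \cdot 7}{3} = \frac{14}{3} \cdot \frac{7}{3} = \frac{98}{9}$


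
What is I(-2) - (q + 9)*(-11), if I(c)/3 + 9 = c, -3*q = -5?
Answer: 253/3 ≈ 84.333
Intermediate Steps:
q = 5/3 (q = -⅓*(-5) = 5/3 ≈ 1.6667)
I(c) = -27 + 3*c
I(-2) - (q + 9)*(-11) = (-27 + 3*(-2)) - (5/3 + 9)*(-11) = (-27 - 6) - 32*(-11)/3 = -33 - 1*(-352/3) = -33 + 352/3 = 253/3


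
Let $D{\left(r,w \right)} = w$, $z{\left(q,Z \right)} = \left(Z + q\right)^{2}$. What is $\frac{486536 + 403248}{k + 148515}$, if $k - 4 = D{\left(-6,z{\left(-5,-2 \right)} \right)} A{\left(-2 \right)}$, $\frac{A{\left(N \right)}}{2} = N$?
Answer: $\frac{127112}{21189} \approx 5.999$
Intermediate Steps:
$A{\left(N \right)} = 2 N$
$k = -192$ ($k = 4 + \left(-2 - 5\right)^{2} \cdot 2 \left(-2\right) = 4 + \left(-7\right)^{2} \left(-4\right) = 4 + 49 \left(-4\right) = 4 - 196 = -192$)
$\frac{486536 + 403248}{k + 148515} = \frac{486536 + 403248}{-192 + 148515} = \frac{889784}{148323} = 889784 \cdot \frac{1}{148323} = \frac{127112}{21189}$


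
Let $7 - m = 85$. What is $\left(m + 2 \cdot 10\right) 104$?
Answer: $-6032$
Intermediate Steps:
$m = -78$ ($m = 7 - 85 = -78$)
$\left(m + 2 \cdot 10\right) 104 = \left(-78 + 2 \cdot 10\right) 104 = \left(-78 + 20\right) 104 = \left(-58\right) 104 = -6032$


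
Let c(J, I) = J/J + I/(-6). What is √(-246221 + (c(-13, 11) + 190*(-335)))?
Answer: I*√11155386/6 ≈ 556.66*I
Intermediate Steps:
c(J, I) = 1 - I/6 (c(J, I) = 1 + I*(-⅙) = 1 - I/6)
√(-246221 + (c(-13, 11) + 190*(-335))) = √(-246221 + ((1 - ⅙*11) + 190*(-335))) = √(-246221 + ((1 - 11/6) - 63650)) = √(-246221 + (-⅚ - 63650)) = √(-246221 - 381905/6) = √(-1859231/6) = I*√11155386/6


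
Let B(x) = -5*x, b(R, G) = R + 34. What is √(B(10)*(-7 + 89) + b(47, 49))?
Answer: I*√4019 ≈ 63.396*I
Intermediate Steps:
b(R, G) = 34 + R
√(B(10)*(-7 + 89) + b(47, 49)) = √((-5*10)*(-7 + 89) + (34 + 47)) = √(-50*82 + 81) = √(-4100 + 81) = √(-4019) = I*√4019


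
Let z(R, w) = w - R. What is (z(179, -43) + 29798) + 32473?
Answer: 62049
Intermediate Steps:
(z(179, -43) + 29798) + 32473 = ((-43 - 1*179) + 29798) + 32473 = ((-43 - 179) + 29798) + 32473 = (-222 + 29798) + 32473 = 29576 + 32473 = 62049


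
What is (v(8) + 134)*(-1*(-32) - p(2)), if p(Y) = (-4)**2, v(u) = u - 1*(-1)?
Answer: 2288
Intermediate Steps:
v(u) = 1 + u (v(u) = u + 1 = 1 + u)
p(Y) = 16
(v(8) + 134)*(-1*(-32) - p(2)) = ((1 + 8) + 134)*(-1*(-32) - 1*16) = (9 + 134)*(32 - 16) = 143*16 = 2288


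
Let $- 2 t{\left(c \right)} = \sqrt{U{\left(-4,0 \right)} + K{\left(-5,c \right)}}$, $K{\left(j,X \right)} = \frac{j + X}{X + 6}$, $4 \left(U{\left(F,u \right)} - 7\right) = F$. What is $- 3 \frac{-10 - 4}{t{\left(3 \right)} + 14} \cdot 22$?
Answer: $\frac{116424}{1751} + \frac{2772 \sqrt{13}}{1751} \approx 72.198$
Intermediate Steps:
$U{\left(F,u \right)} = 7 + \frac{F}{4}$
$K{\left(j,X \right)} = \frac{X + j}{6 + X}$
$t{\left(c \right)} = - \frac{\sqrt{6 + \frac{-5 + c}{6 + c}}}{2}$ ($t{\left(c \right)} = - \frac{\sqrt{\left(7 + \frac{1}{4} \left(-4\right)\right) + \frac{c - 5}{6 + c}}}{2} = - \frac{\sqrt{\left(7 - 1\right) + \frac{-5 + c}{6 + c}}}{2} = - \frac{\sqrt{6 + \frac{-5 + c}{6 + c}}}{2}$)
$- 3 \frac{-10 - 4}{t{\left(3 \right)} + 14} \cdot 22 = - 3 \frac{-10 - 4}{- \frac{\sqrt{\frac{31 + 7 \cdot 3}{6 + 3}}}{2} + 14} \cdot 22 = - 3 \left(- \frac{14}{- \frac{\sqrt{\frac{31 + 21}{9}}}{2} + 14}\right) 22 = - 3 \left(- \frac{14}{- \frac{\sqrt{\frac{1}{9} \cdot 52}}{2} + 14}\right) 22 = - 3 \left(- \frac{14}{- \frac{\sqrt{\frac{52}{9}}}{2} + 14}\right) 22 = - 3 \left(- \frac{14}{- \frac{\frac{2}{3} \sqrt{13}}{2} + 14}\right) 22 = - 3 \left(- \frac{14}{- \frac{\sqrt{13}}{3} + 14}\right) 22 = - 3 \left(- \frac{14}{14 - \frac{\sqrt{13}}{3}}\right) 22 = \frac{42}{14 - \frac{\sqrt{13}}{3}} \cdot 22 = \frac{924}{14 - \frac{\sqrt{13}}{3}}$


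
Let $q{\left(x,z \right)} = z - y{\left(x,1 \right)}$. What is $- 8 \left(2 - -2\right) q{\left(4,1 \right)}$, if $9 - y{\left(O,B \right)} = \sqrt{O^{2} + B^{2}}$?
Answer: $256 - 32 \sqrt{17} \approx 124.06$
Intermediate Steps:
$y{\left(O,B \right)} = 9 - \sqrt{B^{2} + O^{2}}$ ($y{\left(O,B \right)} = 9 - \sqrt{O^{2} + B^{2}} = 9 - \sqrt{B^{2} + O^{2}}$)
$q{\left(x,z \right)} = -9 + z + \sqrt{1 + x^{2}}$ ($q{\left(x,z \right)} = z - \left(9 - \sqrt{1^{2} + x^{2}}\right) = z - \left(9 - \sqrt{1 + x^{2}}\right) = z + \left(-9 + \sqrt{1 + x^{2}}\right) = -9 + z + \sqrt{1 + x^{2}}$)
$- 8 \left(2 - -2\right) q{\left(4,1 \right)} = - 8 \left(2 - -2\right) \left(-9 + 1 + \sqrt{1 + 4^{2}}\right) = - 8 \left(2 + 2\right) \left(-9 + 1 + \sqrt{1 + 16}\right) = \left(-8\right) 4 \left(-9 + 1 + \sqrt{17}\right) = - 32 \left(-8 + \sqrt{17}\right) = 256 - 32 \sqrt{17}$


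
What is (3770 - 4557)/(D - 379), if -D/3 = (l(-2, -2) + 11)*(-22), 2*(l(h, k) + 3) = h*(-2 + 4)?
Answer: -787/17 ≈ -46.294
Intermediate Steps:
l(h, k) = -3 + h (l(h, k) = -3 + (h*(-2 + 4))/2 = -3 + (h*2)/2 = -3 + (2*h)/2 = -3 + h)
D = 396 (D = -3*((-3 - 2) + 11)*(-22) = -3*(-5 + 11)*(-22) = -18*(-22) = -3*(-132) = 396)
(3770 - 4557)/(D - 379) = (3770 - 4557)/(396 - 379) = -787/17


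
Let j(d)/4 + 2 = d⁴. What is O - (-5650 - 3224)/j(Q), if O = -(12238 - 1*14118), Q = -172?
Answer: 3290801087477/1750426108 ≈ 1880.0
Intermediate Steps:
j(d) = -8 + 4*d⁴
O = 1880 (O = -(12238 - 14118) = -1*(-1880) = 1880)
O - (-5650 - 3224)/j(Q) = 1880 - (-5650 - 3224)/(-8 + 4*(-172)⁴) = 1880 - (-8874)/(-8 + 4*875213056) = 1880 - (-8874)/(-8 + 3500852224) = 1880 - (-8874)/3500852216 = 1880 - 1*(-4437/1750426108) = 1880 + 4437/1750426108 = 3290801087477/1750426108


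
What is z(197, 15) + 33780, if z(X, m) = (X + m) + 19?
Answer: 34011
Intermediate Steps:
z(X, m) = 19 + X + m
z(197, 15) + 33780 = (19 + 197 + 15) + 33780 = 231 + 33780 = 34011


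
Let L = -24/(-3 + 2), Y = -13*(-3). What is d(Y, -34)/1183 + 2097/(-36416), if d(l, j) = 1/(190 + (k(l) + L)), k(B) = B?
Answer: -627593587/10899272384 ≈ -0.057581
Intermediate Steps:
Y = 39
L = 24 (L = -24/(-1) = -24*(-1) = 24)
d(l, j) = 1/(214 + l) (d(l, j) = 1/(190 + (l + 24)) = 1/(190 + (24 + l)) = 1/(214 + l))
d(Y, -34)/1183 + 2097/(-36416) = 1/((214 + 39)*1183) + 2097/(-36416) = (1/1183)/253 + 2097*(-1/36416) = (1/253)*(1/1183) - 2097/36416 = 1/299299 - 2097/36416 = -627593587/10899272384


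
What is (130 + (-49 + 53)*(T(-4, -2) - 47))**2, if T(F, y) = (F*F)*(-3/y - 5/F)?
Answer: 13924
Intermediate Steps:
T(F, y) = F**2*(-5/F - 3/y)
(130 + (-49 + 53)*(T(-4, -2) - 47))**2 = (130 + (-49 + 53)*(-1*(-4)*(3*(-4) + 5*(-2))/(-2) - 47))**2 = (130 + 4*(-1*(-4)*(-1/2)*(-12 - 10) - 47))**2 = (130 + 4*(-1*(-4)*(-1/2)*(-22) - 47))**2 = (130 + 4*(44 - 47))**2 = (130 + 4*(-3))**2 = (130 - 12)**2 = 118**2 = 13924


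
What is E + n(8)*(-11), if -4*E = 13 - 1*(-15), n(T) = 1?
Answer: -18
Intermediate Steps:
E = -7 (E = -(13 - 1*(-15))/4 = -(13 + 15)/4 = -¼*28 = -7)
E + n(8)*(-11) = -7 + 1*(-11) = -7 - 11 = -18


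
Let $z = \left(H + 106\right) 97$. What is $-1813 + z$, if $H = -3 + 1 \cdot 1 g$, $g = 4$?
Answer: $8566$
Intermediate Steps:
$H = 1$ ($H = -3 + 1 \cdot 1 \cdot 4 = -3 + 1 \cdot 4 = -3 + 4 = 1$)
$z = 10379$ ($z = \left(1 + 106\right) 97 = 107 \cdot 97 = 10379$)
$-1813 + z = -1813 + 10379 = 8566$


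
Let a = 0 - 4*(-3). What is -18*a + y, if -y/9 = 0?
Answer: -216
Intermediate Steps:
a = 12 (a = 0 + 12 = 12)
y = 0 (y = -9*0 = 0)
-18*a + y = -18*12 + 0 = -216 + 0 = -216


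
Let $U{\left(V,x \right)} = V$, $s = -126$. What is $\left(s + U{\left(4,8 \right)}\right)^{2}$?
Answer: $14884$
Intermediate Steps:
$\left(s + U{\left(4,8 \right)}\right)^{2} = \left(-126 + 4\right)^{2} = \left(-122\right)^{2} = 14884$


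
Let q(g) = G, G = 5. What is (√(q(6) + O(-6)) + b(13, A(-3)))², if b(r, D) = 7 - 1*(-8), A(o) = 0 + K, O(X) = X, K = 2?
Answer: (15 + I)² ≈ 224.0 + 30.0*I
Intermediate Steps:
q(g) = 5
A(o) = 2 (A(o) = 0 + 2 = 2)
b(r, D) = 15 (b(r, D) = 7 + 8 = 15)
(√(q(6) + O(-6)) + b(13, A(-3)))² = (√(5 - 6) + 15)² = (√(-1) + 15)² = (I + 15)² = (15 + I)²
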